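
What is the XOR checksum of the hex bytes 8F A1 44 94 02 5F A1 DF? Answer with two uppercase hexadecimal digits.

XOR the bytes together:
  start with 0x8F
  0x8F ⊕ 0xA1 = 0x2E
  0x2E ⊕ 0x44 = 0x6A
  0x6A ⊕ 0x94 = 0xFE
  0xFE ⊕ 0x02 = 0xFC
  0xFC ⊕ 0x5F = 0xA3
  0xA3 ⊕ 0xA1 = 0x02
  0x02 ⊕ 0xDF = 0xDD

DD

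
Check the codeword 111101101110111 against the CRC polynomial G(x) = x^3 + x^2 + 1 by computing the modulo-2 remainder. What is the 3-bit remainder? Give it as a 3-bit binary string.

Modulo-2 division of 111101101110111 by 1101:
  pos 0: 1111 XOR 1101 = 0010
  pos 2: 1001 XOR 1101 = 0100
  pos 3: 1001 XOR 1101 = 0100
  pos 4: 1000 XOR 1101 = 0101
  pos 5: 1011 XOR 1101 = 0110
  pos 6: 1101 XOR 1101 = 0000
  pos 10: 1011 XOR 1101 = 0110
  pos 11: 1101 XOR 1101 = 0000
Remainder = 000 (zero — the frame passes the CRC check).

000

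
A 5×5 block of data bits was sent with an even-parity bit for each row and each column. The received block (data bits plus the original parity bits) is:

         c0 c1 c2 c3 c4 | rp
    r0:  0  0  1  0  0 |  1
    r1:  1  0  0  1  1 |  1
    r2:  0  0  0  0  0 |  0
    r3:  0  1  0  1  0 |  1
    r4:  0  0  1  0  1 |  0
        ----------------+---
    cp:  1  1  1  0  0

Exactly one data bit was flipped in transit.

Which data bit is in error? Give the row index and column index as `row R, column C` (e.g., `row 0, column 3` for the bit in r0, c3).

Recompute each row's even parity and compare to rp:
  r0: data parity 1, sent rp 1 → ok
  r1: data parity 1, sent rp 1 → ok
  r2: data parity 0, sent rp 0 → ok
  r3: data parity 0, sent rp 1 → mismatch
  r4: data parity 0, sent rp 0 → ok
Recompute each column's even parity and compare to cp:
  c0: data parity 1, sent cp 1 → ok
  c1: data parity 1, sent cp 1 → ok
  c2: data parity 0, sent cp 1 → mismatch
  c3: data parity 0, sent cp 0 → ok
  c4: data parity 0, sent cp 0 → ok
Exactly one row (r3) and one column (c2) fail → the flipped bit is at their intersection.

row 3, column 2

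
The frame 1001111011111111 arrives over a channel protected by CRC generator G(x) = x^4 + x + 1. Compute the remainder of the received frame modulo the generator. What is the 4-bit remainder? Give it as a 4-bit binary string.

Modulo-2 division of 1001111011111111 by 10011:
  pos 0: 10011 XOR 10011 = 00000
  pos 5: 11011 XOR 10011 = 01000
  pos 6: 10001 XOR 10011 = 00010
  pos 9: 10111 XOR 10011 = 00100
  pos 11: 10011 XOR 10011 = 00000
Remainder = 0000 (zero — the frame passes the CRC check).

0000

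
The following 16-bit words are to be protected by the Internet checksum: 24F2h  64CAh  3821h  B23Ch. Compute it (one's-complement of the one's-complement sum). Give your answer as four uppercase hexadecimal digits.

One's-complement addition (fold any carry out of bit 15 back into bit 0):
  0x24F2 + 0x64CA = 0x089BC
  0x89BC + 0x3821 = 0x0C1DD
  0xC1DD + 0xB23C = 0x17419 → wrap carry → 0x741A
One's-complement sum = 0x741A.
Checksum = ~0x741A & 0xFFFF = 0x8BE5.

8BE5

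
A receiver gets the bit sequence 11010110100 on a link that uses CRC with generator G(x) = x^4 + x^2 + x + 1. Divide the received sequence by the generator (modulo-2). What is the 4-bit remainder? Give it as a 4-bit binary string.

Modulo-2 division of 11010110100 by 10111:
  pos 0: 11010 XOR 10111 = 01101
  pos 1: 11011 XOR 10111 = 01100
  pos 2: 11001 XOR 10111 = 01110
  pos 3: 11100 XOR 10111 = 01011
  pos 4: 10111 XOR 10111 = 00000
Remainder = 0000 (zero — the frame passes the CRC check).

0000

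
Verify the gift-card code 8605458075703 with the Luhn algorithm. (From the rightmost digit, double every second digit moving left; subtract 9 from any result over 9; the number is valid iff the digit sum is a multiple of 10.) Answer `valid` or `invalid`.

invalid

From the right, keep odd positions and double even positions (subtract 9 from any doubled value over 9):
  doubled (positions 2,4,...): 0 1 0 1 1 3 → sum 6
  kept (positions 1,3,...): 3 7 7 8 4 0 8 → sum 37
Total = 43.
43 mod 10 = 3, so the number is invalid.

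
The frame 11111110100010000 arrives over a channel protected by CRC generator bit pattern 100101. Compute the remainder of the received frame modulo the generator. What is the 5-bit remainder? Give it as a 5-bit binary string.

00000

Modulo-2 division of 11111110100010000 by 100101:
  pos 0: 111111 XOR 100101 = 011010
  pos 1: 110101 XOR 100101 = 010000
  pos 2: 100000 XOR 100101 = 000101
  pos 5: 101100 XOR 100101 = 001001
  pos 7: 100101 XOR 100101 = 000000
Remainder = 00000 (zero — the frame passes the CRC check).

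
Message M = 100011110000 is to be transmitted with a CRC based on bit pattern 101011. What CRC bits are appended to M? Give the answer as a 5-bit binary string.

11010

Append 5 zeros: 10001111000000000. Divide by 101011 (XOR where the leading bit is 1):
  pos 0: 100011 XOR 101011 = 001000
  pos 2: 100011 XOR 101011 = 001000
  pos 4: 100000 XOR 101011 = 001011
  pos 6: 101100 XOR 101011 = 000111
  pos 9: 111000 XOR 101011 = 010011
  pos 10: 100110 XOR 101011 = 001101
Remainder (last 5 bits) = 11010. This is the CRC / FCS.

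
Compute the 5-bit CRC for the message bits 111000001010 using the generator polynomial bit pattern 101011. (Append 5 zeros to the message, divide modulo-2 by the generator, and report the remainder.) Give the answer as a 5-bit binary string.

Append 5 zeros: 11100000101000000. Divide by 101011 (XOR where the leading bit is 1):
  pos 0: 111000 XOR 101011 = 010011
  pos 1: 100110 XOR 101011 = 001101
  pos 3: 110101 XOR 101011 = 011110
  pos 4: 111100 XOR 101011 = 010111
  pos 5: 101111 XOR 101011 = 000100
  pos 8: 100000 XOR 101011 = 001011
  pos 10: 101100 XOR 101011 = 000111
Remainder (last 5 bits) = 01110. This is the CRC / FCS.

01110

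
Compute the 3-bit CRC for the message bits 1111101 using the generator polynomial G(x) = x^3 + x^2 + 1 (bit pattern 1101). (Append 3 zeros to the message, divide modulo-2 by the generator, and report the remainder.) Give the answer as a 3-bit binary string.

111

Append 3 zeros: 1111101000. Divide by 1101 (XOR where the leading bit is 1):
  pos 0: 1111 XOR 1101 = 0010
  pos 2: 1010 XOR 1101 = 0111
  pos 3: 1111 XOR 1101 = 0010
  pos 5: 1000 XOR 1101 = 0101
  pos 6: 1010 XOR 1101 = 0111
Remainder (last 3 bits) = 111. This is the CRC / FCS.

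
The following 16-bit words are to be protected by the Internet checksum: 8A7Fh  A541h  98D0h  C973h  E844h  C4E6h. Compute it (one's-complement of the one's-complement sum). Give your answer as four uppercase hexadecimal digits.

C0CE

One's-complement addition (fold any carry out of bit 15 back into bit 0):
  0x8A7F + 0xA541 = 0x12FC0 → wrap carry → 0x2FC1
  0x2FC1 + 0x98D0 = 0x0C891
  0xC891 + 0xC973 = 0x19204 → wrap carry → 0x9205
  0x9205 + 0xE844 = 0x17A49 → wrap carry → 0x7A4A
  0x7A4A + 0xC4E6 = 0x13F30 → wrap carry → 0x3F31
One's-complement sum = 0x3F31.
Checksum = ~0x3F31 & 0xFFFF = 0xC0CE.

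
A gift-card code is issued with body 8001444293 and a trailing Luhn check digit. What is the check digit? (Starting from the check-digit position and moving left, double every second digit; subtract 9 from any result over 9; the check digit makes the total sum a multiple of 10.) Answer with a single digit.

Partial digits right→left: 3 9 2 4 4 4 1 0 0 8
Double every second digit counting from the check-digit position (so the 1st, 3rd, 5th, ... of the partial from the right).
  doubled (with −9 where >9): 6 4 8 2 0 → sum 20
  kept as-is: 9 4 4 0 8 → sum 25
Total = 20 + 25 = 45.
Check digit = (10 − (45 mod 10)) mod 10 = 5.

5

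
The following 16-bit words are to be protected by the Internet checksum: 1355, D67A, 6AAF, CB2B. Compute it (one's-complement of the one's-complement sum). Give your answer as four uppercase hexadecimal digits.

E054

One's-complement addition (fold any carry out of bit 15 back into bit 0):
  0x1355 + 0xD67A = 0x0E9CF
  0xE9CF + 0x6AAF = 0x1547E → wrap carry → 0x547F
  0x547F + 0xCB2B = 0x11FAA → wrap carry → 0x1FAB
One's-complement sum = 0x1FAB.
Checksum = ~0x1FAB & 0xFFFF = 0xE054.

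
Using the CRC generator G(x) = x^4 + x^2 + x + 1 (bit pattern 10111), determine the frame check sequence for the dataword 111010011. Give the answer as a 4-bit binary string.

1010

Append 4 zeros: 1110100110000. Divide by 10111 (XOR where the leading bit is 1):
  pos 0: 11101 XOR 10111 = 01010
  pos 1: 10100 XOR 10111 = 00011
  pos 4: 11011 XOR 10111 = 01100
  pos 5: 11000 XOR 10111 = 01111
  pos 6: 11110 XOR 10111 = 01001
  pos 7: 10010 XOR 10111 = 00101
Remainder (last 4 bits) = 1010. This is the CRC / FCS.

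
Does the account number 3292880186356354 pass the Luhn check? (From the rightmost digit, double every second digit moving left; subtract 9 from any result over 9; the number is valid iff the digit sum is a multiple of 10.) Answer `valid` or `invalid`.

From the right, keep odd positions and double even positions (subtract 9 from any doubled value over 9):
  doubled (positions 2,4,...): 1 3 6 7 0 7 9 6 → sum 39
  kept (positions 1,3,...): 4 3 5 6 1 8 2 2 → sum 31
Total = 70.
70 mod 10 = 0, so the number is valid.

valid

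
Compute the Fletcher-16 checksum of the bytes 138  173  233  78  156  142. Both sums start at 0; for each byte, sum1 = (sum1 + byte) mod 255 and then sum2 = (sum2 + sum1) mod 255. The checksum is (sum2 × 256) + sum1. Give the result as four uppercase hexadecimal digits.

Running sums (mod 255):
  after byte 0 (138): sum1=138, sum2=138
  after byte 1 (173): sum1=56, sum2=194
  after byte 2 (233): sum1=34, sum2=228
  after byte 3 (78): sum1=112, sum2=85
  after byte 4 (156): sum1=13, sum2=98
  after byte 5 (142): sum1=155, sum2=253
Checksum = sum2·256 + sum1 = 253·256 + 155 = 64923 = 0xFD9B.

FD9B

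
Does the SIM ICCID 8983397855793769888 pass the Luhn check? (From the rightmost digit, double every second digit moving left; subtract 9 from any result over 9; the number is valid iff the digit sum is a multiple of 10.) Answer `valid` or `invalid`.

From the right, keep odd positions and double even positions (subtract 9 from any doubled value over 9):
  doubled (positions 2,4,...): 7 9 5 9 1 7 9 6 9 → sum 62
  kept (positions 1,3,...): 8 8 6 3 7 5 7 3 8 8 → sum 63
Total = 125.
125 mod 10 = 5, so the number is invalid.

invalid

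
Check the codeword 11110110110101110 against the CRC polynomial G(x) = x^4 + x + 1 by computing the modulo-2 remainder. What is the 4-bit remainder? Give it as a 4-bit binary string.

Modulo-2 division of 11110110110101110 by 10011:
  pos 0: 11110 XOR 10011 = 01101
  pos 1: 11011 XOR 10011 = 01000
  pos 2: 10001 XOR 10011 = 00010
  pos 5: 10011 XOR 10011 = 00000
  pos 11: 10111 XOR 10011 = 00100
Remainder = 1000 (nonzero — an error is detected).

1000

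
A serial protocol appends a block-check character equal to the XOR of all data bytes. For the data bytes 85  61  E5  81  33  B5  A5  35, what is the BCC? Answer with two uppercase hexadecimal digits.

XOR the bytes together:
  start with 0x85
  0x85 ⊕ 0x61 = 0xE4
  0xE4 ⊕ 0xE5 = 0x01
  0x01 ⊕ 0x81 = 0x80
  0x80 ⊕ 0x33 = 0xB3
  0xB3 ⊕ 0xB5 = 0x06
  0x06 ⊕ 0xA5 = 0xA3
  0xA3 ⊕ 0x35 = 0x96

96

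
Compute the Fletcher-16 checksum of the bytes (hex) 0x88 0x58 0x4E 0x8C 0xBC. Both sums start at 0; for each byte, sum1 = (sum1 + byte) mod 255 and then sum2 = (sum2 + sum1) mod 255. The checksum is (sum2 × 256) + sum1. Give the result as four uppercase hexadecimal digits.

CC78

Running sums (mod 255):
  after byte 0 (0x88): sum1=136, sum2=136
  after byte 1 (0x58): sum1=224, sum2=105
  after byte 2 (0x4E): sum1=47, sum2=152
  after byte 3 (0x8C): sum1=187, sum2=84
  after byte 4 (0xBC): sum1=120, sum2=204
Checksum = sum2·256 + sum1 = 204·256 + 120 = 52344 = 0xCC78.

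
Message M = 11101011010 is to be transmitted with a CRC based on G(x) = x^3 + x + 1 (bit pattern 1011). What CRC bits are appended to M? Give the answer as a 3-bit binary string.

010

Append 3 zeros: 11101011010000. Divide by 1011 (XOR where the leading bit is 1):
  pos 0: 1110 XOR 1011 = 0101
  pos 1: 1011 XOR 1011 = 0000
  pos 6: 1101 XOR 1011 = 0110
  pos 7: 1100 XOR 1011 = 0111
  pos 8: 1110 XOR 1011 = 0101
  pos 9: 1010 XOR 1011 = 0001
Remainder (last 3 bits) = 010. This is the CRC / FCS.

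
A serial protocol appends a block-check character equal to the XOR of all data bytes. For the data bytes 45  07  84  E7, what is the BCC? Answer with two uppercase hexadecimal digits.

XOR the bytes together:
  start with 0x45
  0x45 ⊕ 0x07 = 0x42
  0x42 ⊕ 0x84 = 0xC6
  0xC6 ⊕ 0xE7 = 0x21

21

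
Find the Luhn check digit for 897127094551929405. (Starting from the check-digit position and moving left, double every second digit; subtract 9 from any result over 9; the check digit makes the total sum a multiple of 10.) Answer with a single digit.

Partial digits right→left: 5 0 4 9 2 9 1 5 5 4 9 0 7 2 1 7 9 8
Double every second digit counting from the check-digit position (so the 1st, 3rd, 5th, ... of the partial from the right).
  doubled (with −9 where >9): 1 8 4 2 1 9 5 2 9 → sum 41
  kept as-is: 0 9 9 5 4 0 2 7 8 → sum 44
Total = 41 + 44 = 85.
Check digit = (10 − (85 mod 10)) mod 10 = 5.

5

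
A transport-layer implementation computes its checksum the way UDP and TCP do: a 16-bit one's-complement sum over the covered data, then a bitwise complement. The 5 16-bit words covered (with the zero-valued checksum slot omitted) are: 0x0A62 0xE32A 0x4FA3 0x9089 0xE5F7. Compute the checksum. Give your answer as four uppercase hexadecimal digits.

4C4E

One's-complement addition (fold any carry out of bit 15 back into bit 0):
  0x0A62 + 0xE32A = 0x0ED8C
  0xED8C + 0x4FA3 = 0x13D2F → wrap carry → 0x3D30
  0x3D30 + 0x9089 = 0x0CDB9
  0xCDB9 + 0xE5F7 = 0x1B3B0 → wrap carry → 0xB3B1
One's-complement sum = 0xB3B1.
Checksum = ~0xB3B1 & 0xFFFF = 0x4C4E.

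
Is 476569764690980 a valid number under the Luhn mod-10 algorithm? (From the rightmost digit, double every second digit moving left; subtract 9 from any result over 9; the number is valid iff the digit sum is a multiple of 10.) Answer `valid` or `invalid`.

invalid

From the right, keep odd positions and double even positions (subtract 9 from any doubled value over 9):
  doubled (positions 2,4,...): 7 0 3 3 9 1 5 → sum 28
  kept (positions 1,3,...): 0 9 9 4 7 6 6 4 → sum 45
Total = 73.
73 mod 10 = 3, so the number is invalid.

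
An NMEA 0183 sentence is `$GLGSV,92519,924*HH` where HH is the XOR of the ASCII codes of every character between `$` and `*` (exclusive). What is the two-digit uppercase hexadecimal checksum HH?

XOR the ASCII codes of the payload characters:
  'G' = 0x47 → acc = 0x47
  'L' = 0x4C → acc = 0x0B
  'G' = 0x47 → acc = 0x4C
  'S' = 0x53 → acc = 0x1F
  'V' = 0x56 → acc = 0x49
  ',' = 0x2C → acc = 0x65
  '9' = 0x39 → acc = 0x5C
  '2' = 0x32 → acc = 0x6E
  '5' = 0x35 → acc = 0x5B
  '1' = 0x31 → acc = 0x6A
  '9' = 0x39 → acc = 0x53
  ',' = 0x2C → acc = 0x7F
  '9' = 0x39 → acc = 0x46
  '2' = 0x32 → acc = 0x74
  '4' = 0x34 → acc = 0x40
Checksum = 0x40.

40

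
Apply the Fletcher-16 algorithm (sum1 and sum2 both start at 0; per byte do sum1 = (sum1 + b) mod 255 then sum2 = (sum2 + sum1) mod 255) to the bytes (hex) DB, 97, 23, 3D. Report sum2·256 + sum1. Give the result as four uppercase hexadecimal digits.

Running sums (mod 255):
  after byte 0 (DB): sum1=219, sum2=219
  after byte 1 (97): sum1=115, sum2=79
  after byte 2 (23): sum1=150, sum2=229
  after byte 3 (3D): sum1=211, sum2=185
Checksum = sum2·256 + sum1 = 185·256 + 211 = 47571 = 0xB9D3.

B9D3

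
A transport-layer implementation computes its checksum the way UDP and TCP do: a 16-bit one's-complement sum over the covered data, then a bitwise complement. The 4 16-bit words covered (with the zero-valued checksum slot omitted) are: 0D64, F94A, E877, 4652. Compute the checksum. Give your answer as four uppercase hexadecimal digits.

One's-complement addition (fold any carry out of bit 15 back into bit 0):
  0x0D64 + 0xF94A = 0x106AE → wrap carry → 0x06AF
  0x06AF + 0xE877 = 0x0EF26
  0xEF26 + 0x4652 = 0x13578 → wrap carry → 0x3579
One's-complement sum = 0x3579.
Checksum = ~0x3579 & 0xFFFF = 0xCA86.

CA86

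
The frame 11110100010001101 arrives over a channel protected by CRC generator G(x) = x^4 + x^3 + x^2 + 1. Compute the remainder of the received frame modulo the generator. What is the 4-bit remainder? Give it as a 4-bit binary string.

1000

Modulo-2 division of 11110100010001101 by 11101:
  pos 0: 11110 XOR 11101 = 00011
  pos 3: 11100 XOR 11101 = 00001
  pos 7: 10100 XOR 11101 = 01001
  pos 8: 10010 XOR 11101 = 01111
  pos 9: 11111 XOR 11101 = 00010
  pos 12: 10101 XOR 11101 = 01000
Remainder = 1000 (nonzero — an error is detected).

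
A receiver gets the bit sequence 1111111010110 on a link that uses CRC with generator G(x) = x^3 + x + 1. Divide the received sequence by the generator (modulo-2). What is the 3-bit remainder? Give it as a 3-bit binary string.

000

Modulo-2 division of 1111111010110 by 1011:
  pos 0: 1111 XOR 1011 = 0100
  pos 1: 1001 XOR 1011 = 0010
  pos 3: 1011 XOR 1011 = 0000
  pos 8: 1011 XOR 1011 = 0000
Remainder = 000 (zero — the frame passes the CRC check).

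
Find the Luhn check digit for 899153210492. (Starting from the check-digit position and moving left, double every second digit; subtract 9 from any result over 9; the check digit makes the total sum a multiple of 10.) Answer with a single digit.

6

Partial digits right→left: 2 9 4 0 1 2 3 5 1 9 9 8
Double every second digit counting from the check-digit position (so the 1st, 3rd, 5th, ... of the partial from the right).
  doubled (with −9 where >9): 4 8 2 6 2 9 → sum 31
  kept as-is: 9 0 2 5 9 8 → sum 33
Total = 31 + 33 = 64.
Check digit = (10 − (64 mod 10)) mod 10 = 6.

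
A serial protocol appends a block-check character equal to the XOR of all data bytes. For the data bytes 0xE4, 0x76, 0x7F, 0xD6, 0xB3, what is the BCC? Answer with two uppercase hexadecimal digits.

88

XOR the bytes together:
  start with 0xE4
  0xE4 ⊕ 0x76 = 0x92
  0x92 ⊕ 0x7F = 0xED
  0xED ⊕ 0xD6 = 0x3B
  0x3B ⊕ 0xB3 = 0x88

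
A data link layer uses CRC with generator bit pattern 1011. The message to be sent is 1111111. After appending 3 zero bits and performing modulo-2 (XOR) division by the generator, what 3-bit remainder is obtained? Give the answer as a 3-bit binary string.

Append 3 zeros: 1111111000. Divide by 1011 (XOR where the leading bit is 1):
  pos 0: 1111 XOR 1011 = 0100
  pos 1: 1001 XOR 1011 = 0010
  pos 3: 1011 XOR 1011 = 0000
Remainder (last 3 bits) = 000. This is the CRC / FCS.

000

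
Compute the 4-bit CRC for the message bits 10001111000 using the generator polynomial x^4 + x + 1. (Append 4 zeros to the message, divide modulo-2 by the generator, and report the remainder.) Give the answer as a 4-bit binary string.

1010

Append 4 zeros: 100011110000000. Divide by 10011 (XOR where the leading bit is 1):
  pos 0: 10001 XOR 10011 = 00010
  pos 3: 10111 XOR 10011 = 00100
  pos 5: 10000 XOR 10011 = 00011
  pos 8: 11000 XOR 10011 = 01011
  pos 9: 10110 XOR 10011 = 00101
Remainder (last 4 bits) = 1010. This is the CRC / FCS.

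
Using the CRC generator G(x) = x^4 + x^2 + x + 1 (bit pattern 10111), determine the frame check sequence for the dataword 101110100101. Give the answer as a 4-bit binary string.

1000

Append 4 zeros: 1011101001010000. Divide by 10111 (XOR where the leading bit is 1):
  pos 0: 10111 XOR 10111 = 00000
  pos 6: 10010 XOR 10111 = 00101
  pos 8: 10110 XOR 10111 = 00001
Remainder (last 4 bits) = 1000. This is the CRC / FCS.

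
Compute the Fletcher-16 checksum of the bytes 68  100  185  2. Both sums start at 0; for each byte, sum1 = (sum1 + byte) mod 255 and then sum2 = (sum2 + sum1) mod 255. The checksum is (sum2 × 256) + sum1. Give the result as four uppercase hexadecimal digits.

Running sums (mod 255):
  after byte 0 (68): sum1=68, sum2=68
  after byte 1 (100): sum1=168, sum2=236
  after byte 2 (185): sum1=98, sum2=79
  after byte 3 (2): sum1=100, sum2=179
Checksum = sum2·256 + sum1 = 179·256 + 100 = 45924 = 0xB364.

B364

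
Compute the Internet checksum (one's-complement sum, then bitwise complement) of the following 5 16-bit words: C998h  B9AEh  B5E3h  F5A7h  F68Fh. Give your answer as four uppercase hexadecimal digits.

DA9C

One's-complement addition (fold any carry out of bit 15 back into bit 0):
  0xC998 + 0xB9AE = 0x18346 → wrap carry → 0x8347
  0x8347 + 0xB5E3 = 0x1392A → wrap carry → 0x392B
  0x392B + 0xF5A7 = 0x12ED2 → wrap carry → 0x2ED3
  0x2ED3 + 0xF68F = 0x12562 → wrap carry → 0x2563
One's-complement sum = 0x2563.
Checksum = ~0x2563 & 0xFFFF = 0xDA9C.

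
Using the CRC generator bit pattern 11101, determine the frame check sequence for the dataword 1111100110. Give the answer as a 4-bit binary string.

0001

Append 4 zeros: 11111001100000. Divide by 11101 (XOR where the leading bit is 1):
  pos 0: 11111 XOR 11101 = 00010
  pos 3: 10001 XOR 11101 = 01100
  pos 4: 11001 XOR 11101 = 00100
  pos 6: 10000 XOR 11101 = 01101
  pos 7: 11010 XOR 11101 = 00111
  pos 9: 11100 XOR 11101 = 00001
Remainder (last 4 bits) = 0001. This is the CRC / FCS.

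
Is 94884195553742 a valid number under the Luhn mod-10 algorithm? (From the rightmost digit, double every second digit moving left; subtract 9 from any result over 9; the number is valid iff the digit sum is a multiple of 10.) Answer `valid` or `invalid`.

valid

From the right, keep odd positions and double even positions (subtract 9 from any doubled value over 9):
  doubled (positions 2,4,...): 8 6 1 9 8 7 9 → sum 48
  kept (positions 1,3,...): 2 7 5 5 1 8 4 → sum 32
Total = 80.
80 mod 10 = 0, so the number is valid.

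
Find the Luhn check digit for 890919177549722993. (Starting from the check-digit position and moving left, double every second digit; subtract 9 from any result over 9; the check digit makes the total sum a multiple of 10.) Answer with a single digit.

0

Partial digits right→left: 3 9 9 2 2 7 9 4 5 7 7 1 9 1 9 0 9 8
Double every second digit counting from the check-digit position (so the 1st, 3rd, 5th, ... of the partial from the right).
  doubled (with −9 where >9): 6 9 4 9 1 5 9 9 9 → sum 61
  kept as-is: 9 2 7 4 7 1 1 0 8 → sum 39
Total = 61 + 39 = 100.
Check digit = (10 − (100 mod 10)) mod 10 = 0.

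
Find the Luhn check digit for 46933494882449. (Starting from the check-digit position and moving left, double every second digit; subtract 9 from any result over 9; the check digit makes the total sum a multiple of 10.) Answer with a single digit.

2

Partial digits right→left: 9 4 4 2 8 8 4 9 4 3 3 9 6 4
Double every second digit counting from the check-digit position (so the 1st, 3rd, 5th, ... of the partial from the right).
  doubled (with −9 where >9): 9 8 7 8 8 6 3 → sum 49
  kept as-is: 4 2 8 9 3 9 4 → sum 39
Total = 49 + 39 = 88.
Check digit = (10 − (88 mod 10)) mod 10 = 2.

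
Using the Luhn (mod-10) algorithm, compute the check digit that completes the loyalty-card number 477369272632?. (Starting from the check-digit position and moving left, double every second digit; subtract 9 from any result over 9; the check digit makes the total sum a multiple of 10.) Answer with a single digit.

Partial digits right→left: 2 3 6 2 7 2 9 6 3 7 7 4
Double every second digit counting from the check-digit position (so the 1st, 3rd, 5th, ... of the partial from the right).
  doubled (with −9 where >9): 4 3 5 9 6 5 → sum 32
  kept as-is: 3 2 2 6 7 4 → sum 24
Total = 32 + 24 = 56.
Check digit = (10 − (56 mod 10)) mod 10 = 4.

4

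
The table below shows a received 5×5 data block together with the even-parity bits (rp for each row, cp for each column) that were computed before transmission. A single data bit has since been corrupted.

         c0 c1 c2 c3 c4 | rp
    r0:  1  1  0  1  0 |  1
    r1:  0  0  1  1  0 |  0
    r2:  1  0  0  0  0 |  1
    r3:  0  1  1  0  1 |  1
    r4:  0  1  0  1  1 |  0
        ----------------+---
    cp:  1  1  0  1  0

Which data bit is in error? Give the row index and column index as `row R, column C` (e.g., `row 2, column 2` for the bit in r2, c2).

Recompute each row's even parity and compare to rp:
  r0: data parity 1, sent rp 1 → ok
  r1: data parity 0, sent rp 0 → ok
  r2: data parity 1, sent rp 1 → ok
  r3: data parity 1, sent rp 1 → ok
  r4: data parity 1, sent rp 0 → mismatch
Recompute each column's even parity and compare to cp:
  c0: data parity 0, sent cp 1 → mismatch
  c1: data parity 1, sent cp 1 → ok
  c2: data parity 0, sent cp 0 → ok
  c3: data parity 1, sent cp 1 → ok
  c4: data parity 0, sent cp 0 → ok
Exactly one row (r4) and one column (c0) fail → the flipped bit is at their intersection.

row 4, column 0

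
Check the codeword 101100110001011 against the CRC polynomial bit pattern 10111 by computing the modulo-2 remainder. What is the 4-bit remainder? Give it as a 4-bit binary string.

Modulo-2 division of 101100110001011 by 10111:
  pos 0: 10110 XOR 10111 = 00001
  pos 4: 10110 XOR 10111 = 00001
  pos 8: 10010 XOR 10111 = 00101
  pos 10: 10111 XOR 10111 = 00000
Remainder = 0000 (zero — the frame passes the CRC check).

0000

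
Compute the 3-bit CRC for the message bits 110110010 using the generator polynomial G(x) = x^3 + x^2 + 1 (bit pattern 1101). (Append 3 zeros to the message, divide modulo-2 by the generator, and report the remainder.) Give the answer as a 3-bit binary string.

110

Append 3 zeros: 110110010000. Divide by 1101 (XOR where the leading bit is 1):
  pos 0: 1101 XOR 1101 = 0000
  pos 4: 1001 XOR 1101 = 0100
  pos 5: 1000 XOR 1101 = 0101
  pos 6: 1010 XOR 1101 = 0111
  pos 7: 1110 XOR 1101 = 0011
Remainder (last 3 bits) = 110. This is the CRC / FCS.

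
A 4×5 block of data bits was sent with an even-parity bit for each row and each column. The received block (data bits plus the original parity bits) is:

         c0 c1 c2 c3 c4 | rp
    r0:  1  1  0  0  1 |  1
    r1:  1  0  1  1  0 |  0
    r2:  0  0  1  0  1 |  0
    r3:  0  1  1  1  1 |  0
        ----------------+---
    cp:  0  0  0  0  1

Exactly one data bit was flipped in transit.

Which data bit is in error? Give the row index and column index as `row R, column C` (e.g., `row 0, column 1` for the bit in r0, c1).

Recompute each row's even parity and compare to rp:
  r0: data parity 1, sent rp 1 → ok
  r1: data parity 1, sent rp 0 → mismatch
  r2: data parity 0, sent rp 0 → ok
  r3: data parity 0, sent rp 0 → ok
Recompute each column's even parity and compare to cp:
  c0: data parity 0, sent cp 0 → ok
  c1: data parity 0, sent cp 0 → ok
  c2: data parity 1, sent cp 0 → mismatch
  c3: data parity 0, sent cp 0 → ok
  c4: data parity 1, sent cp 1 → ok
Exactly one row (r1) and one column (c2) fail → the flipped bit is at their intersection.

row 1, column 2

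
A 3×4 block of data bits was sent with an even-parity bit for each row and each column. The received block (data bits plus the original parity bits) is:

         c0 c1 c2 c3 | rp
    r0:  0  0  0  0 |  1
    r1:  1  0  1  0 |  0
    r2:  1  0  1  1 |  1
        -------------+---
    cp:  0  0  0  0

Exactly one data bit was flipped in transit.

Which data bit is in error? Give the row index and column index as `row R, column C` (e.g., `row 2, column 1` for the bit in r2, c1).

Recompute each row's even parity and compare to rp:
  r0: data parity 0, sent rp 1 → mismatch
  r1: data parity 0, sent rp 0 → ok
  r2: data parity 1, sent rp 1 → ok
Recompute each column's even parity and compare to cp:
  c0: data parity 0, sent cp 0 → ok
  c1: data parity 0, sent cp 0 → ok
  c2: data parity 0, sent cp 0 → ok
  c3: data parity 1, sent cp 0 → mismatch
Exactly one row (r0) and one column (c3) fail → the flipped bit is at their intersection.

row 0, column 3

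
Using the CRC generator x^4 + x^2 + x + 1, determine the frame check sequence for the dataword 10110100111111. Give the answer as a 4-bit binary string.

Append 4 zeros: 101101001111110000. Divide by 10111 (XOR where the leading bit is 1):
  pos 0: 10110 XOR 10111 = 00001
  pos 4: 11001 XOR 10111 = 01110
  pos 5: 11101 XOR 10111 = 01010
  pos 6: 10101 XOR 10111 = 00010
  pos 9: 10111 XOR 10111 = 00000
Remainder (last 4 bits) = 0000. This is the CRC / FCS.

0000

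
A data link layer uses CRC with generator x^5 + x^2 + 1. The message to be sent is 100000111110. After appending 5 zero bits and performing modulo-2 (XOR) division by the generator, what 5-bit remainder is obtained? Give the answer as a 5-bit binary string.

Append 5 zeros: 10000011111000000. Divide by 100101 (XOR where the leading bit is 1):
  pos 0: 100000 XOR 100101 = 000101
  pos 3: 101111 XOR 100101 = 001010
  pos 5: 101011 XOR 100101 = 001110
  pos 7: 111000 XOR 100101 = 011101
  pos 8: 111010 XOR 100101 = 011111
  pos 9: 111110 XOR 100101 = 011011
  pos 10: 110110 XOR 100101 = 010011
  pos 11: 100110 XOR 100101 = 000011
Remainder (last 5 bits) = 00011. This is the CRC / FCS.

00011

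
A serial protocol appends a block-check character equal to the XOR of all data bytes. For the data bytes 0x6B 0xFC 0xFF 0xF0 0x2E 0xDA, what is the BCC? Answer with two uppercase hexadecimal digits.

XOR the bytes together:
  start with 0x6B
  0x6B ⊕ 0xFC = 0x97
  0x97 ⊕ 0xFF = 0x68
  0x68 ⊕ 0xF0 = 0x98
  0x98 ⊕ 0x2E = 0xB6
  0xB6 ⊕ 0xDA = 0x6C

6C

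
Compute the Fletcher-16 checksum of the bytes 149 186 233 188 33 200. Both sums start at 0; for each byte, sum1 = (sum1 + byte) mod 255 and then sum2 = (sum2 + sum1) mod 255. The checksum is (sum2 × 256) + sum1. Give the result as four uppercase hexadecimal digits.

Running sums (mod 255):
  after byte 0 (149): sum1=149, sum2=149
  after byte 1 (186): sum1=80, sum2=229
  after byte 2 (233): sum1=58, sum2=32
  after byte 3 (188): sum1=246, sum2=23
  after byte 4 (33): sum1=24, sum2=47
  after byte 5 (200): sum1=224, sum2=16
Checksum = sum2·256 + sum1 = 16·256 + 224 = 4320 = 0x10E0.

10E0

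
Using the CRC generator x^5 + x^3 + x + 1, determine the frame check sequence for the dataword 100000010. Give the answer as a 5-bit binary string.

Append 5 zeros: 10000001000000. Divide by 101011 (XOR where the leading bit is 1):
  pos 0: 100000 XOR 101011 = 001011
  pos 2: 101101 XOR 101011 = 000110
  pos 5: 110000 XOR 101011 = 011011
  pos 6: 110110 XOR 101011 = 011101
  pos 7: 111010 XOR 101011 = 010001
  pos 8: 100010 XOR 101011 = 001001
Remainder (last 5 bits) = 01001. This is the CRC / FCS.

01001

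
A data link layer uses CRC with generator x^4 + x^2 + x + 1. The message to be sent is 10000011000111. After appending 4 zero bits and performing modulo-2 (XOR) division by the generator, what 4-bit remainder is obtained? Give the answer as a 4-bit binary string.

Append 4 zeros: 100000110001110000. Divide by 10111 (XOR where the leading bit is 1):
  pos 0: 10000 XOR 10111 = 00111
  pos 2: 11101 XOR 10111 = 01010
  pos 3: 10101 XOR 10111 = 00010
  pos 6: 10000 XOR 10111 = 00111
  pos 8: 11111 XOR 10111 = 01000
  pos 9: 10001 XOR 10111 = 00110
  pos 11: 11000 XOR 10111 = 01111
  pos 12: 11110 XOR 10111 = 01001
  pos 13: 10010 XOR 10111 = 00101
Remainder (last 4 bits) = 0101. This is the CRC / FCS.

0101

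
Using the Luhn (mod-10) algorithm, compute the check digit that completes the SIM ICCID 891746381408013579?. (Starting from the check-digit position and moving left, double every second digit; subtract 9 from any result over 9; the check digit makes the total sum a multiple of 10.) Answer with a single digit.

2

Partial digits right→left: 9 7 5 3 1 0 8 0 4 1 8 3 6 4 7 1 9 8
Double every second digit counting from the check-digit position (so the 1st, 3rd, 5th, ... of the partial from the right).
  doubled (with −9 where >9): 9 1 2 7 8 7 3 5 9 → sum 51
  kept as-is: 7 3 0 0 1 3 4 1 8 → sum 27
Total = 51 + 27 = 78.
Check digit = (10 − (78 mod 10)) mod 10 = 2.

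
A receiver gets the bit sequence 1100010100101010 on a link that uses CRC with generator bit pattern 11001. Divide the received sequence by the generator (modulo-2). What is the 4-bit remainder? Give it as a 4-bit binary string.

1000

Modulo-2 division of 1100010100101010 by 11001:
  pos 0: 11000 XOR 11001 = 00001
  pos 4: 11010 XOR 11001 = 00011
  pos 7: 11010 XOR 11001 = 00011
  pos 10: 11101 XOR 11001 = 00100
Remainder = 1000 (nonzero — an error is detected).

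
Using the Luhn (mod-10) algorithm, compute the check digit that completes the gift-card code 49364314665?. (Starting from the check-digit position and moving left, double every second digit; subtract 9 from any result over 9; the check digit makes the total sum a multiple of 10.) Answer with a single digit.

Partial digits right→left: 5 6 6 4 1 3 4 6 3 9 4
Double every second digit counting from the check-digit position (so the 1st, 3rd, 5th, ... of the partial from the right).
  doubled (with −9 where >9): 1 3 2 8 6 8 → sum 28
  kept as-is: 6 4 3 6 9 → sum 28
Total = 28 + 28 = 56.
Check digit = (10 − (56 mod 10)) mod 10 = 4.

4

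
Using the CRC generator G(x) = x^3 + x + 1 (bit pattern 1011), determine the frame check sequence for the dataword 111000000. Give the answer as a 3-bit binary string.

001

Append 3 zeros: 111000000000. Divide by 1011 (XOR where the leading bit is 1):
  pos 0: 1110 XOR 1011 = 0101
  pos 1: 1010 XOR 1011 = 0001
  pos 4: 1000 XOR 1011 = 0011
  pos 6: 1100 XOR 1011 = 0111
  pos 7: 1110 XOR 1011 = 0101
  pos 8: 1010 XOR 1011 = 0001
Remainder (last 3 bits) = 001. This is the CRC / FCS.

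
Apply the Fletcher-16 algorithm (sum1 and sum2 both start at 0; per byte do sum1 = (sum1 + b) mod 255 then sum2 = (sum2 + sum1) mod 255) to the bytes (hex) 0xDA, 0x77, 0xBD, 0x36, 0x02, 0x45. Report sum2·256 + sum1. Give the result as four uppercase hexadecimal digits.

598D

Running sums (mod 255):
  after byte 0 (0xDA): sum1=218, sum2=218
  after byte 1 (0x77): sum1=82, sum2=45
  after byte 2 (0xBD): sum1=16, sum2=61
  after byte 3 (0x36): sum1=70, sum2=131
  after byte 4 (0x02): sum1=72, sum2=203
  after byte 5 (0x45): sum1=141, sum2=89
Checksum = sum2·256 + sum1 = 89·256 + 141 = 22925 = 0x598D.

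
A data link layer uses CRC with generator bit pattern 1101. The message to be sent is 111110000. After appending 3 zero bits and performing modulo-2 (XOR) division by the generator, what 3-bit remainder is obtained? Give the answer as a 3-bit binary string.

101

Append 3 zeros: 111110000000. Divide by 1101 (XOR where the leading bit is 1):
  pos 0: 1111 XOR 1101 = 0010
  pos 2: 1010 XOR 1101 = 0111
  pos 3: 1110 XOR 1101 = 0011
  pos 5: 1100 XOR 1101 = 0001
  pos 8: 1000 XOR 1101 = 0101
Remainder (last 3 bits) = 101. This is the CRC / FCS.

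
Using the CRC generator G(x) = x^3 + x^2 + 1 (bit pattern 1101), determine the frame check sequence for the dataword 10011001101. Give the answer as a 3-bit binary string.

Append 3 zeros: 10011001101000. Divide by 1101 (XOR where the leading bit is 1):
  pos 0: 1001 XOR 1101 = 0100
  pos 1: 1001 XOR 1101 = 0100
  pos 2: 1000 XOR 1101 = 0101
  pos 3: 1010 XOR 1101 = 0111
  pos 4: 1111 XOR 1101 = 0010
  pos 6: 1010 XOR 1101 = 0111
  pos 7: 1111 XOR 1101 = 0010
  pos 9: 1000 XOR 1101 = 0101
  pos 10: 1010 XOR 1101 = 0111
Remainder (last 3 bits) = 111. This is the CRC / FCS.

111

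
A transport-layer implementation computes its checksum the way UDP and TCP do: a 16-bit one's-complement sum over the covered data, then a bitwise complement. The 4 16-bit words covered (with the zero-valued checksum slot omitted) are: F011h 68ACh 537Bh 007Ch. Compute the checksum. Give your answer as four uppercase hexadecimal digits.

534A

One's-complement addition (fold any carry out of bit 15 back into bit 0):
  0xF011 + 0x68AC = 0x158BD → wrap carry → 0x58BE
  0x58BE + 0x537B = 0x0AC39
  0xAC39 + 0x007C = 0x0ACB5
One's-complement sum = 0xACB5.
Checksum = ~0xACB5 & 0xFFFF = 0x534A.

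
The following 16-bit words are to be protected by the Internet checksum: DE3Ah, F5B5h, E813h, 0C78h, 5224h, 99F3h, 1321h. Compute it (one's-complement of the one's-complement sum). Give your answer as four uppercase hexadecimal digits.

384A

One's-complement addition (fold any carry out of bit 15 back into bit 0):
  0xDE3A + 0xF5B5 = 0x1D3EF → wrap carry → 0xD3F0
  0xD3F0 + 0xE813 = 0x1BC03 → wrap carry → 0xBC04
  0xBC04 + 0x0C78 = 0x0C87C
  0xC87C + 0x5224 = 0x11AA0 → wrap carry → 0x1AA1
  0x1AA1 + 0x99F3 = 0x0B494
  0xB494 + 0x1321 = 0x0C7B5
One's-complement sum = 0xC7B5.
Checksum = ~0xC7B5 & 0xFFFF = 0x384A.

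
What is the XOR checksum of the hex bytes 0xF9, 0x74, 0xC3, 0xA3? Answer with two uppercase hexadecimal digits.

XOR the bytes together:
  start with 0xF9
  0xF9 ⊕ 0x74 = 0x8D
  0x8D ⊕ 0xC3 = 0x4E
  0x4E ⊕ 0xA3 = 0xED

ED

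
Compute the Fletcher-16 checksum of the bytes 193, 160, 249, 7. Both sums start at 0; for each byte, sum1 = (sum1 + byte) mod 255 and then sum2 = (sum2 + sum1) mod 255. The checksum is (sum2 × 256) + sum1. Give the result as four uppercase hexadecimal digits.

Running sums (mod 255):
  after byte 0 (193): sum1=193, sum2=193
  after byte 1 (160): sum1=98, sum2=36
  after byte 2 (249): sum1=92, sum2=128
  after byte 3 (7): sum1=99, sum2=227
Checksum = sum2·256 + sum1 = 227·256 + 99 = 58211 = 0xE363.

E363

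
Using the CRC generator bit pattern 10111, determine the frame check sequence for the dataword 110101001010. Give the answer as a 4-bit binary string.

Append 4 zeros: 1101010010100000. Divide by 10111 (XOR where the leading bit is 1):
  pos 0: 11010 XOR 10111 = 01101
  pos 1: 11011 XOR 10111 = 01100
  pos 2: 11000 XOR 10111 = 01111
  pos 3: 11110 XOR 10111 = 01001
  pos 4: 10011 XOR 10111 = 00100
  pos 6: 10001 XOR 10111 = 00110
  pos 8: 11000 XOR 10111 = 01111
  pos 9: 11110 XOR 10111 = 01001
  pos 10: 10010 XOR 10111 = 00101
Remainder (last 4 bits) = 1010. This is the CRC / FCS.

1010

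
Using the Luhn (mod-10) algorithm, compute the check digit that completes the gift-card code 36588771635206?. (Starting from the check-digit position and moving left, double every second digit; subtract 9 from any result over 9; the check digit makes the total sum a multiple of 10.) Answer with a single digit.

Partial digits right→left: 6 0 2 5 3 6 1 7 7 8 8 5 6 3
Double every second digit counting from the check-digit position (so the 1st, 3rd, 5th, ... of the partial from the right).
  doubled (with −9 where >9): 3 4 6 2 5 7 3 → sum 30
  kept as-is: 0 5 6 7 8 5 3 → sum 34
Total = 30 + 34 = 64.
Check digit = (10 − (64 mod 10)) mod 10 = 6.

6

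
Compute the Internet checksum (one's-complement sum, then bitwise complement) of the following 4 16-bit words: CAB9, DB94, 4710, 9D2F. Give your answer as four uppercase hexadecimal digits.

One's-complement addition (fold any carry out of bit 15 back into bit 0):
  0xCAB9 + 0xDB94 = 0x1A64D → wrap carry → 0xA64E
  0xA64E + 0x4710 = 0x0ED5E
  0xED5E + 0x9D2F = 0x18A8D → wrap carry → 0x8A8E
One's-complement sum = 0x8A8E.
Checksum = ~0x8A8E & 0xFFFF = 0x7571.

7571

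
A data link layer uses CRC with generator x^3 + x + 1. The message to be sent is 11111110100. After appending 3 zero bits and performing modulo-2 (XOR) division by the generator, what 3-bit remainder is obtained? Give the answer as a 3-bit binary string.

Append 3 zeros: 11111110100000. Divide by 1011 (XOR where the leading bit is 1):
  pos 0: 1111 XOR 1011 = 0100
  pos 1: 1001 XOR 1011 = 0010
  pos 3: 1011 XOR 1011 = 0000
  pos 8: 1000 XOR 1011 = 0011
  pos 10: 1100 XOR 1011 = 0111
Remainder (last 3 bits) = 111. This is the CRC / FCS.

111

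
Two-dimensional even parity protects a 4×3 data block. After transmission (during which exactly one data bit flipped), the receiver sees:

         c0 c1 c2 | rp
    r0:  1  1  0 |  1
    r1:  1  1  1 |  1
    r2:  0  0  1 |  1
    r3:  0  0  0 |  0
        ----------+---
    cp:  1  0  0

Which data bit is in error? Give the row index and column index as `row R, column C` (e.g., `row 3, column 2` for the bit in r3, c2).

row 0, column 0

Recompute each row's even parity and compare to rp:
  r0: data parity 0, sent rp 1 → mismatch
  r1: data parity 1, sent rp 1 → ok
  r2: data parity 1, sent rp 1 → ok
  r3: data parity 0, sent rp 0 → ok
Recompute each column's even parity and compare to cp:
  c0: data parity 0, sent cp 1 → mismatch
  c1: data parity 0, sent cp 0 → ok
  c2: data parity 0, sent cp 0 → ok
Exactly one row (r0) and one column (c0) fail → the flipped bit is at their intersection.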